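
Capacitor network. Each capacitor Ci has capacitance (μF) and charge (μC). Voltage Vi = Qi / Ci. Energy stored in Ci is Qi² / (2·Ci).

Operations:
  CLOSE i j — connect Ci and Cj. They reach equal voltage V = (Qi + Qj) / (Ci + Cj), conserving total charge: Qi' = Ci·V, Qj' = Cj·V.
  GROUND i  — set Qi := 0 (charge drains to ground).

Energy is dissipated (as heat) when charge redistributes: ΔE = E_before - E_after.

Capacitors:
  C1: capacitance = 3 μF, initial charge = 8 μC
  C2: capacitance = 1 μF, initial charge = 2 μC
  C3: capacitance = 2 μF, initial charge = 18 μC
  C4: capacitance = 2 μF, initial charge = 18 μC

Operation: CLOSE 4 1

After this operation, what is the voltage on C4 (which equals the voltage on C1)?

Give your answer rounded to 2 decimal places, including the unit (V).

Answer: 5.20 V

Derivation:
Initial: C1(3μF, Q=8μC, V=2.67V), C2(1μF, Q=2μC, V=2.00V), C3(2μF, Q=18μC, V=9.00V), C4(2μF, Q=18μC, V=9.00V)
Op 1: CLOSE 4-1: Q_total=26.00, C_total=5.00, V=5.20; Q4=10.40, Q1=15.60; dissipated=24.067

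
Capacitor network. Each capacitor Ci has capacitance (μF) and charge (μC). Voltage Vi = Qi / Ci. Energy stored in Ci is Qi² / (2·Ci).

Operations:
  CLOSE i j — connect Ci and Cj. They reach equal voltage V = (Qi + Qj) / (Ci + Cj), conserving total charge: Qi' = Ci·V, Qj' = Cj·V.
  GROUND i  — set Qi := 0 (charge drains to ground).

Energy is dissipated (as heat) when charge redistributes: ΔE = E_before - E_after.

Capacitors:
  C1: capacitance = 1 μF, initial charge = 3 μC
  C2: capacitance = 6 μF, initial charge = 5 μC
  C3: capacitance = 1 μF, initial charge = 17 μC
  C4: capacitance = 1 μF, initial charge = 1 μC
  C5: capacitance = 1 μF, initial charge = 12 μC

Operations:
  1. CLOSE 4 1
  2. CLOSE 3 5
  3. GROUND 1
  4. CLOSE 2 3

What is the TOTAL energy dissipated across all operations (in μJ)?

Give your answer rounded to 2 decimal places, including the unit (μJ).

Answer: 89.30 μJ

Derivation:
Initial: C1(1μF, Q=3μC, V=3.00V), C2(6μF, Q=5μC, V=0.83V), C3(1μF, Q=17μC, V=17.00V), C4(1μF, Q=1μC, V=1.00V), C5(1μF, Q=12μC, V=12.00V)
Op 1: CLOSE 4-1: Q_total=4.00, C_total=2.00, V=2.00; Q4=2.00, Q1=2.00; dissipated=1.000
Op 2: CLOSE 3-5: Q_total=29.00, C_total=2.00, V=14.50; Q3=14.50, Q5=14.50; dissipated=6.250
Op 3: GROUND 1: Q1=0; energy lost=2.000
Op 4: CLOSE 2-3: Q_total=19.50, C_total=7.00, V=2.79; Q2=16.71, Q3=2.79; dissipated=80.048
Total dissipated: 89.298 μJ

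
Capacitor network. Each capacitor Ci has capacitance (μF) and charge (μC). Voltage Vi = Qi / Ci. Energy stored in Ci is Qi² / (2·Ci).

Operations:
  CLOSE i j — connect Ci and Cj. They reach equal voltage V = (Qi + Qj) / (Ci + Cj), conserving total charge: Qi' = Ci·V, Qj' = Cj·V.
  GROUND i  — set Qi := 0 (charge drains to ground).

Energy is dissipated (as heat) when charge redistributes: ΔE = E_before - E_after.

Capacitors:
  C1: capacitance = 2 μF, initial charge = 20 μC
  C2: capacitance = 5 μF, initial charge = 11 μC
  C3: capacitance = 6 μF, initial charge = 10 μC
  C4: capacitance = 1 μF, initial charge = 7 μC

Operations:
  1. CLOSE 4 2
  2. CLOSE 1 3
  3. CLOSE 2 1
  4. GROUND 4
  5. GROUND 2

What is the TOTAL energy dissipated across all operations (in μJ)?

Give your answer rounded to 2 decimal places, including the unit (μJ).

Initial: C1(2μF, Q=20μC, V=10.00V), C2(5μF, Q=11μC, V=2.20V), C3(6μF, Q=10μC, V=1.67V), C4(1μF, Q=7μC, V=7.00V)
Op 1: CLOSE 4-2: Q_total=18.00, C_total=6.00, V=3.00; Q4=3.00, Q2=15.00; dissipated=9.600
Op 2: CLOSE 1-3: Q_total=30.00, C_total=8.00, V=3.75; Q1=7.50, Q3=22.50; dissipated=52.083
Op 3: CLOSE 2-1: Q_total=22.50, C_total=7.00, V=3.21; Q2=16.07, Q1=6.43; dissipated=0.402
Op 4: GROUND 4: Q4=0; energy lost=4.500
Op 5: GROUND 2: Q2=0; energy lost=25.829
Total dissipated: 92.414 μJ

Answer: 92.41 μJ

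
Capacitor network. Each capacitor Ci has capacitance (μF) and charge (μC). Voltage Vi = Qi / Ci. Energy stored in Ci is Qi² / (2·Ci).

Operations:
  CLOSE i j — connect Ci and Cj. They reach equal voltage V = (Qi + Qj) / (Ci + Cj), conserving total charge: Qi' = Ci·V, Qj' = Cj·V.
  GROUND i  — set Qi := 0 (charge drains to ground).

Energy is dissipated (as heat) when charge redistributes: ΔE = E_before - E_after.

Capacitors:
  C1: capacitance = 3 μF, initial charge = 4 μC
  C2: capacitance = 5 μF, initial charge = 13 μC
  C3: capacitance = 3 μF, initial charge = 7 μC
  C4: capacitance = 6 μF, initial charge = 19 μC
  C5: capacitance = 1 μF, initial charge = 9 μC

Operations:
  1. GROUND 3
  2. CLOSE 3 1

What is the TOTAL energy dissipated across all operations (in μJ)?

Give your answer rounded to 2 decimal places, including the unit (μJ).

Answer: 9.50 μJ

Derivation:
Initial: C1(3μF, Q=4μC, V=1.33V), C2(5μF, Q=13μC, V=2.60V), C3(3μF, Q=7μC, V=2.33V), C4(6μF, Q=19μC, V=3.17V), C5(1μF, Q=9μC, V=9.00V)
Op 1: GROUND 3: Q3=0; energy lost=8.167
Op 2: CLOSE 3-1: Q_total=4.00, C_total=6.00, V=0.67; Q3=2.00, Q1=2.00; dissipated=1.333
Total dissipated: 9.500 μJ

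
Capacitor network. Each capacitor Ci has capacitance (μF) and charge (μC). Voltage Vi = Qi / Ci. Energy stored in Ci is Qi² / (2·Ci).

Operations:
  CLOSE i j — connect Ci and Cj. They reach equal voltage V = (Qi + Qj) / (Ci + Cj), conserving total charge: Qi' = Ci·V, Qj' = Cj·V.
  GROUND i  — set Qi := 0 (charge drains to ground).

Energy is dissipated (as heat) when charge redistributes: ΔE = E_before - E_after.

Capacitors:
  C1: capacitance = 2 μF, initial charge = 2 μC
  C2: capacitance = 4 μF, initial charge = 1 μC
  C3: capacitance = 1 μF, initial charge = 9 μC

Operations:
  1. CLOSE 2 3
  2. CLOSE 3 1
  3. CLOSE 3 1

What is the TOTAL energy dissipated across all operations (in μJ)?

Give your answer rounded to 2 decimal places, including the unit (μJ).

Initial: C1(2μF, Q=2μC, V=1.00V), C2(4μF, Q=1μC, V=0.25V), C3(1μF, Q=9μC, V=9.00V)
Op 1: CLOSE 2-3: Q_total=10.00, C_total=5.00, V=2.00; Q2=8.00, Q3=2.00; dissipated=30.625
Op 2: CLOSE 3-1: Q_total=4.00, C_total=3.00, V=1.33; Q3=1.33, Q1=2.67; dissipated=0.333
Op 3: CLOSE 3-1: Q_total=4.00, C_total=3.00, V=1.33; Q3=1.33, Q1=2.67; dissipated=0.000
Total dissipated: 30.958 μJ

Answer: 30.96 μJ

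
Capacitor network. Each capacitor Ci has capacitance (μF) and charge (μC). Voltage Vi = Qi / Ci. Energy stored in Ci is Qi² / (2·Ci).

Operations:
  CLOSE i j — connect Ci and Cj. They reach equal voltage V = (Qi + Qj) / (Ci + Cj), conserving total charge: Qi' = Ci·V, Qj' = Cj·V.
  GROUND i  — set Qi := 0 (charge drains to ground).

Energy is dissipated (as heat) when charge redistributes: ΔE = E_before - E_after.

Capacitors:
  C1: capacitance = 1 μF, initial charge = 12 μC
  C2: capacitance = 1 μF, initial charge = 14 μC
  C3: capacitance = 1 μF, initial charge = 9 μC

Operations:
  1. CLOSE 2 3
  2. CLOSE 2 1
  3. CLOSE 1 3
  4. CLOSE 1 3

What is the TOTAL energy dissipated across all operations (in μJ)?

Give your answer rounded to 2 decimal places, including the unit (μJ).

Initial: C1(1μF, Q=12μC, V=12.00V), C2(1μF, Q=14μC, V=14.00V), C3(1μF, Q=9μC, V=9.00V)
Op 1: CLOSE 2-3: Q_total=23.00, C_total=2.00, V=11.50; Q2=11.50, Q3=11.50; dissipated=6.250
Op 2: CLOSE 2-1: Q_total=23.50, C_total=2.00, V=11.75; Q2=11.75, Q1=11.75; dissipated=0.062
Op 3: CLOSE 1-3: Q_total=23.25, C_total=2.00, V=11.62; Q1=11.62, Q3=11.62; dissipated=0.016
Op 4: CLOSE 1-3: Q_total=23.25, C_total=2.00, V=11.62; Q1=11.62, Q3=11.62; dissipated=0.000
Total dissipated: 6.328 μJ

Answer: 6.33 μJ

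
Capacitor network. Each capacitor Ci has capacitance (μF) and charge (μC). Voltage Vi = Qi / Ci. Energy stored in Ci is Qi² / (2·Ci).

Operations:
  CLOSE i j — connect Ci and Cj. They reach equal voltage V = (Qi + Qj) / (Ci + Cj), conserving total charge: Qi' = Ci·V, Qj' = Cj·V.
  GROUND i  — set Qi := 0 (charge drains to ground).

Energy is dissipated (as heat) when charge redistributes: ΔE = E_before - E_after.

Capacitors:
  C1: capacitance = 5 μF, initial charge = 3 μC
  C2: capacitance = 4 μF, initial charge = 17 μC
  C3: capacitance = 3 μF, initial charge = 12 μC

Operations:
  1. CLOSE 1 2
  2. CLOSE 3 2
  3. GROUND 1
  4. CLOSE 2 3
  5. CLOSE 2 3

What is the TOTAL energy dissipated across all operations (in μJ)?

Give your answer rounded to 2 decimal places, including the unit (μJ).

Answer: 29.86 μJ

Derivation:
Initial: C1(5μF, Q=3μC, V=0.60V), C2(4μF, Q=17μC, V=4.25V), C3(3μF, Q=12μC, V=4.00V)
Op 1: CLOSE 1-2: Q_total=20.00, C_total=9.00, V=2.22; Q1=11.11, Q2=8.89; dissipated=14.803
Op 2: CLOSE 3-2: Q_total=20.89, C_total=7.00, V=2.98; Q3=8.95, Q2=11.94; dissipated=2.709
Op 3: GROUND 1: Q1=0; energy lost=12.346
Op 4: CLOSE 2-3: Q_total=20.89, C_total=7.00, V=2.98; Q2=11.94, Q3=8.95; dissipated=0.000
Op 5: CLOSE 2-3: Q_total=20.89, C_total=7.00, V=2.98; Q2=11.94, Q3=8.95; dissipated=0.000
Total dissipated: 29.857 μJ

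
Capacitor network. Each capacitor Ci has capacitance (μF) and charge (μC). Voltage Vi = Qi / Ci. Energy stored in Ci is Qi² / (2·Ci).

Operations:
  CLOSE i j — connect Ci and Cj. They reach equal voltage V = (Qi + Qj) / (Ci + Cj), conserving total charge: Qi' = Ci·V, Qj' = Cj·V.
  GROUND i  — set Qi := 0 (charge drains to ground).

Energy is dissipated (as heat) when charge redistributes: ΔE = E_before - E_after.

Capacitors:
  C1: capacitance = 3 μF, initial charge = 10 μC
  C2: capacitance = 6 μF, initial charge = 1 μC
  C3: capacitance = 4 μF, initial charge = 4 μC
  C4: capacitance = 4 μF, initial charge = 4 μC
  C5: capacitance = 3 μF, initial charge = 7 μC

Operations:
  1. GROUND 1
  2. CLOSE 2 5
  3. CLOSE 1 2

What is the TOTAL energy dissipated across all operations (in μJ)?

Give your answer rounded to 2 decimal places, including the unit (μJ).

Answer: 22.15 μJ

Derivation:
Initial: C1(3μF, Q=10μC, V=3.33V), C2(6μF, Q=1μC, V=0.17V), C3(4μF, Q=4μC, V=1.00V), C4(4μF, Q=4μC, V=1.00V), C5(3μF, Q=7μC, V=2.33V)
Op 1: GROUND 1: Q1=0; energy lost=16.667
Op 2: CLOSE 2-5: Q_total=8.00, C_total=9.00, V=0.89; Q2=5.33, Q5=2.67; dissipated=4.694
Op 3: CLOSE 1-2: Q_total=5.33, C_total=9.00, V=0.59; Q1=1.78, Q2=3.56; dissipated=0.790
Total dissipated: 22.151 μJ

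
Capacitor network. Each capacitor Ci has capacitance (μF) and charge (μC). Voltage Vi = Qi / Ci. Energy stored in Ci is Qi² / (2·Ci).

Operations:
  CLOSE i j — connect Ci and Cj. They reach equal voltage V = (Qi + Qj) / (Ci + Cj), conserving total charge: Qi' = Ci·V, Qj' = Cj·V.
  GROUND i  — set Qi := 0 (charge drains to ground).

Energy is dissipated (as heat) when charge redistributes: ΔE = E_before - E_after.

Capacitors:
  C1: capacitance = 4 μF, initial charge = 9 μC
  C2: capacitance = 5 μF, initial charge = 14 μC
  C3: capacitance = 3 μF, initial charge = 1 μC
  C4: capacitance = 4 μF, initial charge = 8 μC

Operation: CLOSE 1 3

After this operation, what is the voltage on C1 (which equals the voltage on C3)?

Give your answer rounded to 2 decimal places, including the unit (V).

Answer: 1.43 V

Derivation:
Initial: C1(4μF, Q=9μC, V=2.25V), C2(5μF, Q=14μC, V=2.80V), C3(3μF, Q=1μC, V=0.33V), C4(4μF, Q=8μC, V=2.00V)
Op 1: CLOSE 1-3: Q_total=10.00, C_total=7.00, V=1.43; Q1=5.71, Q3=4.29; dissipated=3.149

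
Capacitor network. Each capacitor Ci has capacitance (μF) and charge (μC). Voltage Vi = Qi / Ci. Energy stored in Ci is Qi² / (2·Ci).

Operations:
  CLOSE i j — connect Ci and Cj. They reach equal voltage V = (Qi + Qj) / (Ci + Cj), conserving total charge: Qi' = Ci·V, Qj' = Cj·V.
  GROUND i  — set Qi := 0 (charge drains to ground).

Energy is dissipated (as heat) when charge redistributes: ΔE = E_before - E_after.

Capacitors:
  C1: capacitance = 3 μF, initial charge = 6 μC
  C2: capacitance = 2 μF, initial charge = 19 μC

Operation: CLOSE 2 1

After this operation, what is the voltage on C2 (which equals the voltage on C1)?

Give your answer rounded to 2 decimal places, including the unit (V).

Initial: C1(3μF, Q=6μC, V=2.00V), C2(2μF, Q=19μC, V=9.50V)
Op 1: CLOSE 2-1: Q_total=25.00, C_total=5.00, V=5.00; Q2=10.00, Q1=15.00; dissipated=33.750

Answer: 5.00 V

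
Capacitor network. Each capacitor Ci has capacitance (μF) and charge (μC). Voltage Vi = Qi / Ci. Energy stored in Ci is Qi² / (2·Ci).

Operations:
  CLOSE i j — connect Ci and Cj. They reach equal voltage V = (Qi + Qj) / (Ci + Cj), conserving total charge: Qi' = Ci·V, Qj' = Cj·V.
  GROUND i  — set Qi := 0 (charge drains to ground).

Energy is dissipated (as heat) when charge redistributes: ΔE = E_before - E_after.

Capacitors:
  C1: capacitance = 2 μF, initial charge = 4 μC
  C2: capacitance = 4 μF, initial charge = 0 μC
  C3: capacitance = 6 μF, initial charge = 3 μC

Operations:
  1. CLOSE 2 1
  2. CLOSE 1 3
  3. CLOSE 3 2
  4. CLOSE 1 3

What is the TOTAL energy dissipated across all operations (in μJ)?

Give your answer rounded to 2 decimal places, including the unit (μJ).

Initial: C1(2μF, Q=4μC, V=2.00V), C2(4μF, Q=0μC, V=0.00V), C3(6μF, Q=3μC, V=0.50V)
Op 1: CLOSE 2-1: Q_total=4.00, C_total=6.00, V=0.67; Q2=2.67, Q1=1.33; dissipated=2.667
Op 2: CLOSE 1-3: Q_total=4.33, C_total=8.00, V=0.54; Q1=1.08, Q3=3.25; dissipated=0.021
Op 3: CLOSE 3-2: Q_total=5.92, C_total=10.00, V=0.59; Q3=3.55, Q2=2.37; dissipated=0.019
Op 4: CLOSE 1-3: Q_total=4.63, C_total=8.00, V=0.58; Q1=1.16, Q3=3.48; dissipated=0.002
Total dissipated: 2.708 μJ

Answer: 2.71 μJ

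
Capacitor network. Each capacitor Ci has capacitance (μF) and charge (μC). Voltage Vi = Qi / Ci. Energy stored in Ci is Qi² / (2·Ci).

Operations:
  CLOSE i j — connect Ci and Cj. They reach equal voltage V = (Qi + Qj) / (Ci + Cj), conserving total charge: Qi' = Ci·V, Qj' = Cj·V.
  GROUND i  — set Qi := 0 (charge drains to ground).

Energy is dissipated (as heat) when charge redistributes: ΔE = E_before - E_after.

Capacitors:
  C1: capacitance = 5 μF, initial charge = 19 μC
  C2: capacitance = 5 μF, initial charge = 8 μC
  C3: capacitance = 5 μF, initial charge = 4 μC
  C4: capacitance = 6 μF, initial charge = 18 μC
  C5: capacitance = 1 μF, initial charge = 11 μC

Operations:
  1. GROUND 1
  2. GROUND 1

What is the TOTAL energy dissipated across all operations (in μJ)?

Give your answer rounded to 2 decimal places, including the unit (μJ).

Initial: C1(5μF, Q=19μC, V=3.80V), C2(5μF, Q=8μC, V=1.60V), C3(5μF, Q=4μC, V=0.80V), C4(6μF, Q=18μC, V=3.00V), C5(1μF, Q=11μC, V=11.00V)
Op 1: GROUND 1: Q1=0; energy lost=36.100
Op 2: GROUND 1: Q1=0; energy lost=0.000
Total dissipated: 36.100 μJ

Answer: 36.10 μJ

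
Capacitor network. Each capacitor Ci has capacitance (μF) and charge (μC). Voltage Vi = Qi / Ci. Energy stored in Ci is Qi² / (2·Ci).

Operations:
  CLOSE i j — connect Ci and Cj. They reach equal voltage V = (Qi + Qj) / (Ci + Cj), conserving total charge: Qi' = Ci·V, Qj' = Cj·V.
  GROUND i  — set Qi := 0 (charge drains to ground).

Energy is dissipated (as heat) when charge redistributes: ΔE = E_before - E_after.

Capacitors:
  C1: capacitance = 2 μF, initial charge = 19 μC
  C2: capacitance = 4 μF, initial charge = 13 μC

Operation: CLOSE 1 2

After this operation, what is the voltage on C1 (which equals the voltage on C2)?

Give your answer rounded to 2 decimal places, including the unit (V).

Answer: 5.33 V

Derivation:
Initial: C1(2μF, Q=19μC, V=9.50V), C2(4μF, Q=13μC, V=3.25V)
Op 1: CLOSE 1-2: Q_total=32.00, C_total=6.00, V=5.33; Q1=10.67, Q2=21.33; dissipated=26.042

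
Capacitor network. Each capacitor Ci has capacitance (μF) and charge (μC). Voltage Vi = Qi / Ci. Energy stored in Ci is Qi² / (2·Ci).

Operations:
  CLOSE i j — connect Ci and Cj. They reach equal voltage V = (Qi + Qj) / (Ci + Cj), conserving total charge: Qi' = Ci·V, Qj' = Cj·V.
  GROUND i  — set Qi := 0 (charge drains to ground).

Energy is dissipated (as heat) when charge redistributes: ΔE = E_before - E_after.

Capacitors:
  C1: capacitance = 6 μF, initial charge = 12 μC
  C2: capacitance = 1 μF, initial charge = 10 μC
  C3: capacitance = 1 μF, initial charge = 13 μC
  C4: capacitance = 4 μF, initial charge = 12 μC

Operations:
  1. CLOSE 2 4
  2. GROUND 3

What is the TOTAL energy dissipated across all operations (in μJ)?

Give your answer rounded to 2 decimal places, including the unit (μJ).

Initial: C1(6μF, Q=12μC, V=2.00V), C2(1μF, Q=10μC, V=10.00V), C3(1μF, Q=13μC, V=13.00V), C4(4μF, Q=12μC, V=3.00V)
Op 1: CLOSE 2-4: Q_total=22.00, C_total=5.00, V=4.40; Q2=4.40, Q4=17.60; dissipated=19.600
Op 2: GROUND 3: Q3=0; energy lost=84.500
Total dissipated: 104.100 μJ

Answer: 104.10 μJ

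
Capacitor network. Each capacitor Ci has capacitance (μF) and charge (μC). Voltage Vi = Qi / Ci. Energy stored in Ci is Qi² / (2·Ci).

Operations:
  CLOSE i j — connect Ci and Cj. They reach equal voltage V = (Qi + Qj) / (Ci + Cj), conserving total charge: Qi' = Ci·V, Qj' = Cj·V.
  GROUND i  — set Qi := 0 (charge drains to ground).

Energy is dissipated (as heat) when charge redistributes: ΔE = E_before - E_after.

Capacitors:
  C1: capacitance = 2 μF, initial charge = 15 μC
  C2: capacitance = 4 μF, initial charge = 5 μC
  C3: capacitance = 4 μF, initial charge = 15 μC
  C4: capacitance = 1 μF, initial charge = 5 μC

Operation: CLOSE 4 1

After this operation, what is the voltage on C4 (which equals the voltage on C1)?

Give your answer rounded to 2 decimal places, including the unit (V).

Answer: 6.67 V

Derivation:
Initial: C1(2μF, Q=15μC, V=7.50V), C2(4μF, Q=5μC, V=1.25V), C3(4μF, Q=15μC, V=3.75V), C4(1μF, Q=5μC, V=5.00V)
Op 1: CLOSE 4-1: Q_total=20.00, C_total=3.00, V=6.67; Q4=6.67, Q1=13.33; dissipated=2.083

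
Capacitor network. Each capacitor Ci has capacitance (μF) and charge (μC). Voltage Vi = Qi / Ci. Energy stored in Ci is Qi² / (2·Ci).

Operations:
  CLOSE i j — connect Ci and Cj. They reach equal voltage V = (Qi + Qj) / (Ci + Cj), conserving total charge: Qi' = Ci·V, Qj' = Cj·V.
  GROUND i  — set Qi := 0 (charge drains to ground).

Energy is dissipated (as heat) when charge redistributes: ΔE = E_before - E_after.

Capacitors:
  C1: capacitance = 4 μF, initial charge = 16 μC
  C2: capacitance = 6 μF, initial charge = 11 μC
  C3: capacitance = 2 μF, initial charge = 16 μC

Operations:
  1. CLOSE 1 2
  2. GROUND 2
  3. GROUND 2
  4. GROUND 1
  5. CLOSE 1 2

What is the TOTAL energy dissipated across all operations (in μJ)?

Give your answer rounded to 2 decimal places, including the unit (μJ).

Answer: 42.08 μJ

Derivation:
Initial: C1(4μF, Q=16μC, V=4.00V), C2(6μF, Q=11μC, V=1.83V), C3(2μF, Q=16μC, V=8.00V)
Op 1: CLOSE 1-2: Q_total=27.00, C_total=10.00, V=2.70; Q1=10.80, Q2=16.20; dissipated=5.633
Op 2: GROUND 2: Q2=0; energy lost=21.870
Op 3: GROUND 2: Q2=0; energy lost=0.000
Op 4: GROUND 1: Q1=0; energy lost=14.580
Op 5: CLOSE 1-2: Q_total=0.00, C_total=10.00, V=0.00; Q1=0.00, Q2=0.00; dissipated=0.000
Total dissipated: 42.083 μJ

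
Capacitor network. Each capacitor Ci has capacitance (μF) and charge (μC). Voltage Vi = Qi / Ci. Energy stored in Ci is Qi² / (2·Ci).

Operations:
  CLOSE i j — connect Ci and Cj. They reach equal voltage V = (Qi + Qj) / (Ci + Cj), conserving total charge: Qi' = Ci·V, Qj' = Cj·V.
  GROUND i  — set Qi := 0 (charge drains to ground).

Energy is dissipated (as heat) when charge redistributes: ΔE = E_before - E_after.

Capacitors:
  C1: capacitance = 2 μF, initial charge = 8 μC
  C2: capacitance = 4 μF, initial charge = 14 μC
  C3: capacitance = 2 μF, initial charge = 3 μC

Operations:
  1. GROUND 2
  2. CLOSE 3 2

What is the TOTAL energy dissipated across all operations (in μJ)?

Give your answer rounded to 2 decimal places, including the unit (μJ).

Answer: 26.00 μJ

Derivation:
Initial: C1(2μF, Q=8μC, V=4.00V), C2(4μF, Q=14μC, V=3.50V), C3(2μF, Q=3μC, V=1.50V)
Op 1: GROUND 2: Q2=0; energy lost=24.500
Op 2: CLOSE 3-2: Q_total=3.00, C_total=6.00, V=0.50; Q3=1.00, Q2=2.00; dissipated=1.500
Total dissipated: 26.000 μJ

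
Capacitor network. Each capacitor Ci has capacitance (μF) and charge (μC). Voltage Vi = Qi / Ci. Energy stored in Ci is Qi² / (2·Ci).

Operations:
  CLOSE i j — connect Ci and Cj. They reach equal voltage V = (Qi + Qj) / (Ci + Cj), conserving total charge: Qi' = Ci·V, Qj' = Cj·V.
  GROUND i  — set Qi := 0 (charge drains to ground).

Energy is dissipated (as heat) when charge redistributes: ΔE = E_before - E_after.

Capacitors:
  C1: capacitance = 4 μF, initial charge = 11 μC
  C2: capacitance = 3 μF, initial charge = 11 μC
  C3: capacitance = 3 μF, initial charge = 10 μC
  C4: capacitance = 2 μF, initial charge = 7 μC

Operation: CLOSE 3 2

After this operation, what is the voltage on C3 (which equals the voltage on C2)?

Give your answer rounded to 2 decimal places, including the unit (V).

Initial: C1(4μF, Q=11μC, V=2.75V), C2(3μF, Q=11μC, V=3.67V), C3(3μF, Q=10μC, V=3.33V), C4(2μF, Q=7μC, V=3.50V)
Op 1: CLOSE 3-2: Q_total=21.00, C_total=6.00, V=3.50; Q3=10.50, Q2=10.50; dissipated=0.083

Answer: 3.50 V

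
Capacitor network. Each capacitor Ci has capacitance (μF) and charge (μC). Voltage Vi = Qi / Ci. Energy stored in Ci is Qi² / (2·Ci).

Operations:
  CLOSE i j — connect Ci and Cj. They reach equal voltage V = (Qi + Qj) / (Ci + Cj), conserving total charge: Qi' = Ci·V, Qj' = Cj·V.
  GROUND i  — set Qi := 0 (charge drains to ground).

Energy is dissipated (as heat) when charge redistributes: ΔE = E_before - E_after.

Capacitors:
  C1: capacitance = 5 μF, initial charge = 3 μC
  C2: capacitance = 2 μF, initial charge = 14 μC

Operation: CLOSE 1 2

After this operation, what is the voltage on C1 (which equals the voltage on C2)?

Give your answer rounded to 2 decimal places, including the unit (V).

Answer: 2.43 V

Derivation:
Initial: C1(5μF, Q=3μC, V=0.60V), C2(2μF, Q=14μC, V=7.00V)
Op 1: CLOSE 1-2: Q_total=17.00, C_total=7.00, V=2.43; Q1=12.14, Q2=4.86; dissipated=29.257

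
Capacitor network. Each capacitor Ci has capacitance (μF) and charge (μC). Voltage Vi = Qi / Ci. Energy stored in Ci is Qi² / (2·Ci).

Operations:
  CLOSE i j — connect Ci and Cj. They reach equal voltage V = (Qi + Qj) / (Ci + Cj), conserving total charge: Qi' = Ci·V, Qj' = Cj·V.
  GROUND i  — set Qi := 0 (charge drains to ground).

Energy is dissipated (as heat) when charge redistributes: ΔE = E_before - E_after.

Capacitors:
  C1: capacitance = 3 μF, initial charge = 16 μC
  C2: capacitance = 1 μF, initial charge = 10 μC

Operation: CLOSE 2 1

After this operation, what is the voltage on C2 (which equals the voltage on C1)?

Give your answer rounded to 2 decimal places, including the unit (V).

Initial: C1(3μF, Q=16μC, V=5.33V), C2(1μF, Q=10μC, V=10.00V)
Op 1: CLOSE 2-1: Q_total=26.00, C_total=4.00, V=6.50; Q2=6.50, Q1=19.50; dissipated=8.167

Answer: 6.50 V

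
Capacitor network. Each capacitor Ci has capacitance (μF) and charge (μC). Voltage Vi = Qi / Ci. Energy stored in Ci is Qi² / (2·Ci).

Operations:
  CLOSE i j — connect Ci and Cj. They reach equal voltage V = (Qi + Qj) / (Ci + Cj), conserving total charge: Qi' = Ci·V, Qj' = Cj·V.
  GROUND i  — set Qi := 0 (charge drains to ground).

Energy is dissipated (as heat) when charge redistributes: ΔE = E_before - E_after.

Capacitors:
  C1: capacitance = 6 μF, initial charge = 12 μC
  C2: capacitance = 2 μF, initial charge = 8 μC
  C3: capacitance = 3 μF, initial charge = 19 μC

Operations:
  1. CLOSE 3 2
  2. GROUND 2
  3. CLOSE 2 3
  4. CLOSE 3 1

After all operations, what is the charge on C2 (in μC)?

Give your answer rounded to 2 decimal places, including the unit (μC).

Initial: C1(6μF, Q=12μC, V=2.00V), C2(2μF, Q=8μC, V=4.00V), C3(3μF, Q=19μC, V=6.33V)
Op 1: CLOSE 3-2: Q_total=27.00, C_total=5.00, V=5.40; Q3=16.20, Q2=10.80; dissipated=3.267
Op 2: GROUND 2: Q2=0; energy lost=29.160
Op 3: CLOSE 2-3: Q_total=16.20, C_total=5.00, V=3.24; Q2=6.48, Q3=9.72; dissipated=17.496
Op 4: CLOSE 3-1: Q_total=21.72, C_total=9.00, V=2.41; Q3=7.24, Q1=14.48; dissipated=1.538
Final charges: Q1=14.48, Q2=6.48, Q3=7.24

Answer: 6.48 μC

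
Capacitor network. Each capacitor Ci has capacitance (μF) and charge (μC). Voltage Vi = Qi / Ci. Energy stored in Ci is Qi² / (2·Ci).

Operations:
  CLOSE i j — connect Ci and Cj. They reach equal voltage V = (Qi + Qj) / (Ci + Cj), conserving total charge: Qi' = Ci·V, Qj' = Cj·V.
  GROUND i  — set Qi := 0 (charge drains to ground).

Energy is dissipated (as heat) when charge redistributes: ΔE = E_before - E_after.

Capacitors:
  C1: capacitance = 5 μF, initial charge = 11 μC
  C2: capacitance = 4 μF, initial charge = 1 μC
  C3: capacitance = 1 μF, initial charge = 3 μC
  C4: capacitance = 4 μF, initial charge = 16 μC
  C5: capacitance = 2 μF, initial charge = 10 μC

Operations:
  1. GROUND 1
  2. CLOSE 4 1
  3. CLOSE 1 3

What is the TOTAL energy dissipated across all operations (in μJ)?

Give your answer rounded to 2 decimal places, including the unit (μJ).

Initial: C1(5μF, Q=11μC, V=2.20V), C2(4μF, Q=1μC, V=0.25V), C3(1μF, Q=3μC, V=3.00V), C4(4μF, Q=16μC, V=4.00V), C5(2μF, Q=10μC, V=5.00V)
Op 1: GROUND 1: Q1=0; energy lost=12.100
Op 2: CLOSE 4-1: Q_total=16.00, C_total=9.00, V=1.78; Q4=7.11, Q1=8.89; dissipated=17.778
Op 3: CLOSE 1-3: Q_total=11.89, C_total=6.00, V=1.98; Q1=9.91, Q3=1.98; dissipated=0.622
Total dissipated: 30.500 μJ

Answer: 30.50 μJ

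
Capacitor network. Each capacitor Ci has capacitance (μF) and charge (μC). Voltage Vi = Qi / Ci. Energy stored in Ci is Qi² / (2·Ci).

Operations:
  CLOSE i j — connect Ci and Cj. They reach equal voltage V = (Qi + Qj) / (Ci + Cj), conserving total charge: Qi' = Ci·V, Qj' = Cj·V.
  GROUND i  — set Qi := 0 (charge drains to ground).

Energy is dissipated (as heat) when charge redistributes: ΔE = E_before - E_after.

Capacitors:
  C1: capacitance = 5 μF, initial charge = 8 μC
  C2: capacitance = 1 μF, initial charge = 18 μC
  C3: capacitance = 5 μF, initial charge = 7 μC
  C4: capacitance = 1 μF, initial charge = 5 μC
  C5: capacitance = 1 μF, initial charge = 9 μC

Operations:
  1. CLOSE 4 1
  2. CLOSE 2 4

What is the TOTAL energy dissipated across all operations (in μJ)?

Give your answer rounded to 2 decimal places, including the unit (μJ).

Initial: C1(5μF, Q=8μC, V=1.60V), C2(1μF, Q=18μC, V=18.00V), C3(5μF, Q=7μC, V=1.40V), C4(1μF, Q=5μC, V=5.00V), C5(1μF, Q=9μC, V=9.00V)
Op 1: CLOSE 4-1: Q_total=13.00, C_total=6.00, V=2.17; Q4=2.17, Q1=10.83; dissipated=4.817
Op 2: CLOSE 2-4: Q_total=20.17, C_total=2.00, V=10.08; Q2=10.08, Q4=10.08; dissipated=62.674
Total dissipated: 67.490 μJ

Answer: 67.49 μJ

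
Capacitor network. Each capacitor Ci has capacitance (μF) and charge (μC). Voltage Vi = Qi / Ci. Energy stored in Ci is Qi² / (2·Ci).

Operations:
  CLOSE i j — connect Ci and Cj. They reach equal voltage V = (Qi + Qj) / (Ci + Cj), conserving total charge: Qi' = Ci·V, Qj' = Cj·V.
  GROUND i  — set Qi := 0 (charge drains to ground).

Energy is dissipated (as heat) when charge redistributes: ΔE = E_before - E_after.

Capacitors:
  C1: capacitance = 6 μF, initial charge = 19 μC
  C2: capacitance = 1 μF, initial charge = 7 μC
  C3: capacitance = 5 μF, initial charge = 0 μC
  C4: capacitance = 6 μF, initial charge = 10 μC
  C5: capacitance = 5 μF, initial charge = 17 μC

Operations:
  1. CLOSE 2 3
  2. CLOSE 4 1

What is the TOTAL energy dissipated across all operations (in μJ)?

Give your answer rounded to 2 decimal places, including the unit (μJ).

Initial: C1(6μF, Q=19μC, V=3.17V), C2(1μF, Q=7μC, V=7.00V), C3(5μF, Q=0μC, V=0.00V), C4(6μF, Q=10μC, V=1.67V), C5(5μF, Q=17μC, V=3.40V)
Op 1: CLOSE 2-3: Q_total=7.00, C_total=6.00, V=1.17; Q2=1.17, Q3=5.83; dissipated=20.417
Op 2: CLOSE 4-1: Q_total=29.00, C_total=12.00, V=2.42; Q4=14.50, Q1=14.50; dissipated=3.375
Total dissipated: 23.792 μJ

Answer: 23.79 μJ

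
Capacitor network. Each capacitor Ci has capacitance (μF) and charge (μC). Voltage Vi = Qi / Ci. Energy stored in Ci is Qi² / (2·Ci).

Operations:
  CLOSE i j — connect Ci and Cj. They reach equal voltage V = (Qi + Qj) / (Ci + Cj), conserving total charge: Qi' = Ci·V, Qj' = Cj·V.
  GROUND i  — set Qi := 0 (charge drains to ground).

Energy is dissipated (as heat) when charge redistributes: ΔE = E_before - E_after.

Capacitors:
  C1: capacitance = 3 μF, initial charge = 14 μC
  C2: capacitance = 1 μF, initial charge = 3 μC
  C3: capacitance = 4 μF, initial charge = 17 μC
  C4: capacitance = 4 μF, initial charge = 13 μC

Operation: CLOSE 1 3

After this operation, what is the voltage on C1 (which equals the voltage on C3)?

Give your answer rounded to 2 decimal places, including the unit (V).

Answer: 4.43 V

Derivation:
Initial: C1(3μF, Q=14μC, V=4.67V), C2(1μF, Q=3μC, V=3.00V), C3(4μF, Q=17μC, V=4.25V), C4(4μF, Q=13μC, V=3.25V)
Op 1: CLOSE 1-3: Q_total=31.00, C_total=7.00, V=4.43; Q1=13.29, Q3=17.71; dissipated=0.149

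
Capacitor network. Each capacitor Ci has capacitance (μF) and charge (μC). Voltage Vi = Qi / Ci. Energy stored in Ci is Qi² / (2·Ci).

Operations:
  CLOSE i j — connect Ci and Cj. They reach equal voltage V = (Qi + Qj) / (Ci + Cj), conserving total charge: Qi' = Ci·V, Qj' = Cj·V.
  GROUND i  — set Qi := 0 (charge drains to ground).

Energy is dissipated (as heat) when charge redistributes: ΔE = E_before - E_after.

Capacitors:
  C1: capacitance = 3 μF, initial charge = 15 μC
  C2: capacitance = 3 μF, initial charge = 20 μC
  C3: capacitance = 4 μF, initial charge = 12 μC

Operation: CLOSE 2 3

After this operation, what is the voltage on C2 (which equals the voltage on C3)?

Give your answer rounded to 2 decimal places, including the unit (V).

Initial: C1(3μF, Q=15μC, V=5.00V), C2(3μF, Q=20μC, V=6.67V), C3(4μF, Q=12μC, V=3.00V)
Op 1: CLOSE 2-3: Q_total=32.00, C_total=7.00, V=4.57; Q2=13.71, Q3=18.29; dissipated=11.524

Answer: 4.57 V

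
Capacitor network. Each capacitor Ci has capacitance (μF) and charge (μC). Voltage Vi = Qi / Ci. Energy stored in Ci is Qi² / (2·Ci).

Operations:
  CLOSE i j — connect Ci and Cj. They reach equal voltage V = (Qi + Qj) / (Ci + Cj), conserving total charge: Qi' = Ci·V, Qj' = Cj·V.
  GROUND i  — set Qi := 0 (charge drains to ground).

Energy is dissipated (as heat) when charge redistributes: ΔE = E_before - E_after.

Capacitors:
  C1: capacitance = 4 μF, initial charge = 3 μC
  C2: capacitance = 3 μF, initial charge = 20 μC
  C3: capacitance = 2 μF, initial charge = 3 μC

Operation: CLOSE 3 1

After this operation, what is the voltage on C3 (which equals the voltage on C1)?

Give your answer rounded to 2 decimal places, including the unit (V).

Answer: 1.00 V

Derivation:
Initial: C1(4μF, Q=3μC, V=0.75V), C2(3μF, Q=20μC, V=6.67V), C3(2μF, Q=3μC, V=1.50V)
Op 1: CLOSE 3-1: Q_total=6.00, C_total=6.00, V=1.00; Q3=2.00, Q1=4.00; dissipated=0.375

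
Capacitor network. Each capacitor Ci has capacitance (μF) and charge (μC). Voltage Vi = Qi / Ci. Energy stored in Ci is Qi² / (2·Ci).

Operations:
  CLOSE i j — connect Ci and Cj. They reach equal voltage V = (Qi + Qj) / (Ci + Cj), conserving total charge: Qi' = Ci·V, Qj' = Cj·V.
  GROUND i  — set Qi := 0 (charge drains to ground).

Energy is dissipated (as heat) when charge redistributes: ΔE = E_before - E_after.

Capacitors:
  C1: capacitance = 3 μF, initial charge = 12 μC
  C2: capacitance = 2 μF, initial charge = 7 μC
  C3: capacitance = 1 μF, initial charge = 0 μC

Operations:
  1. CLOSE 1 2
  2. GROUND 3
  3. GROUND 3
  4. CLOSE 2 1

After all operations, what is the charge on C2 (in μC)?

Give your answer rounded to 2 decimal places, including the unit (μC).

Initial: C1(3μF, Q=12μC, V=4.00V), C2(2μF, Q=7μC, V=3.50V), C3(1μF, Q=0μC, V=0.00V)
Op 1: CLOSE 1-2: Q_total=19.00, C_total=5.00, V=3.80; Q1=11.40, Q2=7.60; dissipated=0.150
Op 2: GROUND 3: Q3=0; energy lost=0.000
Op 3: GROUND 3: Q3=0; energy lost=0.000
Op 4: CLOSE 2-1: Q_total=19.00, C_total=5.00, V=3.80; Q2=7.60, Q1=11.40; dissipated=0.000
Final charges: Q1=11.40, Q2=7.60, Q3=0.00

Answer: 7.60 μC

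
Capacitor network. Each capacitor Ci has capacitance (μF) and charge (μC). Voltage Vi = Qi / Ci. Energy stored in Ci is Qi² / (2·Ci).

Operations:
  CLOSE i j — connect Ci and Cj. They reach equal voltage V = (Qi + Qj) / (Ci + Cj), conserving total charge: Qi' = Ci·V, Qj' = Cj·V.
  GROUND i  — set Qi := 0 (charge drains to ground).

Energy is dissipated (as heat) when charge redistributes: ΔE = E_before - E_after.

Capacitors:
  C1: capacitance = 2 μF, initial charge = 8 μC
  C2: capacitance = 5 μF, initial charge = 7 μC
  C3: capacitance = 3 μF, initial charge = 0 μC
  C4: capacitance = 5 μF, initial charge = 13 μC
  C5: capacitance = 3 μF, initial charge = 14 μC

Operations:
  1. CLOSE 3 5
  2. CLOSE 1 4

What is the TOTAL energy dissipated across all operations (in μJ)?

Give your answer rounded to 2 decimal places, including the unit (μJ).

Answer: 17.73 μJ

Derivation:
Initial: C1(2μF, Q=8μC, V=4.00V), C2(5μF, Q=7μC, V=1.40V), C3(3μF, Q=0μC, V=0.00V), C4(5μF, Q=13μC, V=2.60V), C5(3μF, Q=14μC, V=4.67V)
Op 1: CLOSE 3-5: Q_total=14.00, C_total=6.00, V=2.33; Q3=7.00, Q5=7.00; dissipated=16.333
Op 2: CLOSE 1-4: Q_total=21.00, C_total=7.00, V=3.00; Q1=6.00, Q4=15.00; dissipated=1.400
Total dissipated: 17.733 μJ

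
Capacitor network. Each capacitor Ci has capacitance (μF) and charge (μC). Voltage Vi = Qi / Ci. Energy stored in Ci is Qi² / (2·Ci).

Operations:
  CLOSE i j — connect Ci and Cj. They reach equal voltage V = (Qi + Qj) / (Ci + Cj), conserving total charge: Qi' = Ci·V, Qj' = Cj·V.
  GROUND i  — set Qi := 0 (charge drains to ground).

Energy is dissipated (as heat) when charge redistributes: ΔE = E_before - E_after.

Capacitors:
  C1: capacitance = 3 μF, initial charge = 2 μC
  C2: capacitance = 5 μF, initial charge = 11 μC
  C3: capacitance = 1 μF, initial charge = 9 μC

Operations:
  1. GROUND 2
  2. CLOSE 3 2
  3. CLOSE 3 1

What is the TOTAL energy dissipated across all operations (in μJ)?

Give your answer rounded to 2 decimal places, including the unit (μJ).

Answer: 46.11 μJ

Derivation:
Initial: C1(3μF, Q=2μC, V=0.67V), C2(5μF, Q=11μC, V=2.20V), C3(1μF, Q=9μC, V=9.00V)
Op 1: GROUND 2: Q2=0; energy lost=12.100
Op 2: CLOSE 3-2: Q_total=9.00, C_total=6.00, V=1.50; Q3=1.50, Q2=7.50; dissipated=33.750
Op 3: CLOSE 3-1: Q_total=3.50, C_total=4.00, V=0.88; Q3=0.88, Q1=2.62; dissipated=0.260
Total dissipated: 46.110 μJ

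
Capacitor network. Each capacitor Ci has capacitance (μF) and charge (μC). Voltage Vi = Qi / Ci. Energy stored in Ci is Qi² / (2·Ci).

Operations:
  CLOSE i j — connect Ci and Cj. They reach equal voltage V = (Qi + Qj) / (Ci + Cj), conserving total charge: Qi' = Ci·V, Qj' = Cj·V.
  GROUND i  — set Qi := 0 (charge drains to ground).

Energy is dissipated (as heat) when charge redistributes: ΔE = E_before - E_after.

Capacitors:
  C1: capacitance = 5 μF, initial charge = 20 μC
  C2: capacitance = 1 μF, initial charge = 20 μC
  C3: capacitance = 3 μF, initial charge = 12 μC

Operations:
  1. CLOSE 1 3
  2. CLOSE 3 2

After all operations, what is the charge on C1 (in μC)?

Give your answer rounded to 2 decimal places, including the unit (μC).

Answer: 20.00 μC

Derivation:
Initial: C1(5μF, Q=20μC, V=4.00V), C2(1μF, Q=20μC, V=20.00V), C3(3μF, Q=12μC, V=4.00V)
Op 1: CLOSE 1-3: Q_total=32.00, C_total=8.00, V=4.00; Q1=20.00, Q3=12.00; dissipated=0.000
Op 2: CLOSE 3-2: Q_total=32.00, C_total=4.00, V=8.00; Q3=24.00, Q2=8.00; dissipated=96.000
Final charges: Q1=20.00, Q2=8.00, Q3=24.00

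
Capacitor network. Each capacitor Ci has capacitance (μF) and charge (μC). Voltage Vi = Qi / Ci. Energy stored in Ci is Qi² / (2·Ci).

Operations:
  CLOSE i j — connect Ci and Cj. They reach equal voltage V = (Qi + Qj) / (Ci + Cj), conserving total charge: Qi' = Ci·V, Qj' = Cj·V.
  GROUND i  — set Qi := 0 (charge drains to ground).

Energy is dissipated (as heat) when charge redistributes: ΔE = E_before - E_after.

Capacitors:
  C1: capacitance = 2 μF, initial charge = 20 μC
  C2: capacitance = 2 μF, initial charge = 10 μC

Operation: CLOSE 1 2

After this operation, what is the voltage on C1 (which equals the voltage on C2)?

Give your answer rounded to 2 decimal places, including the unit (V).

Initial: C1(2μF, Q=20μC, V=10.00V), C2(2μF, Q=10μC, V=5.00V)
Op 1: CLOSE 1-2: Q_total=30.00, C_total=4.00, V=7.50; Q1=15.00, Q2=15.00; dissipated=12.500

Answer: 7.50 V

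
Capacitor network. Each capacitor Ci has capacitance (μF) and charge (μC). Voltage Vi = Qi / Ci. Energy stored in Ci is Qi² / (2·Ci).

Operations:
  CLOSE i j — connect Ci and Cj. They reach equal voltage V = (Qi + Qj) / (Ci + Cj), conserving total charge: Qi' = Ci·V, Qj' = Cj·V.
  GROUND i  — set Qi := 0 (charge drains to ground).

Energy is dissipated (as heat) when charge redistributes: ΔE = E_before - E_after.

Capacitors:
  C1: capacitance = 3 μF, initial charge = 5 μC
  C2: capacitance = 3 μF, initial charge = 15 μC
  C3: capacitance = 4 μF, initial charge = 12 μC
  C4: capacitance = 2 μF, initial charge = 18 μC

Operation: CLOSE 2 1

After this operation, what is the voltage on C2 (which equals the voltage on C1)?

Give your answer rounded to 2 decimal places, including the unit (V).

Initial: C1(3μF, Q=5μC, V=1.67V), C2(3μF, Q=15μC, V=5.00V), C3(4μF, Q=12μC, V=3.00V), C4(2μF, Q=18μC, V=9.00V)
Op 1: CLOSE 2-1: Q_total=20.00, C_total=6.00, V=3.33; Q2=10.00, Q1=10.00; dissipated=8.333

Answer: 3.33 V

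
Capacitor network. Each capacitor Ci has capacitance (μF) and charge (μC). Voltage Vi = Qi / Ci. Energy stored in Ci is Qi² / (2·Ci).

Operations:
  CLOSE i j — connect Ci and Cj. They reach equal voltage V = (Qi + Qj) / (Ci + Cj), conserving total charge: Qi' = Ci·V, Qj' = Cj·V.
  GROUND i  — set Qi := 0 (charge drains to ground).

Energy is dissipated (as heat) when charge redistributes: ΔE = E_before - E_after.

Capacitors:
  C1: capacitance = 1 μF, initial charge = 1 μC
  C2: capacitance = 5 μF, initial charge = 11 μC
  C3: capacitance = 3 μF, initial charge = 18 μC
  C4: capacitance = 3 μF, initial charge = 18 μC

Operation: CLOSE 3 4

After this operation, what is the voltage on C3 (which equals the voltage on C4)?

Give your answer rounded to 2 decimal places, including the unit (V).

Answer: 6.00 V

Derivation:
Initial: C1(1μF, Q=1μC, V=1.00V), C2(5μF, Q=11μC, V=2.20V), C3(3μF, Q=18μC, V=6.00V), C4(3μF, Q=18μC, V=6.00V)
Op 1: CLOSE 3-4: Q_total=36.00, C_total=6.00, V=6.00; Q3=18.00, Q4=18.00; dissipated=0.000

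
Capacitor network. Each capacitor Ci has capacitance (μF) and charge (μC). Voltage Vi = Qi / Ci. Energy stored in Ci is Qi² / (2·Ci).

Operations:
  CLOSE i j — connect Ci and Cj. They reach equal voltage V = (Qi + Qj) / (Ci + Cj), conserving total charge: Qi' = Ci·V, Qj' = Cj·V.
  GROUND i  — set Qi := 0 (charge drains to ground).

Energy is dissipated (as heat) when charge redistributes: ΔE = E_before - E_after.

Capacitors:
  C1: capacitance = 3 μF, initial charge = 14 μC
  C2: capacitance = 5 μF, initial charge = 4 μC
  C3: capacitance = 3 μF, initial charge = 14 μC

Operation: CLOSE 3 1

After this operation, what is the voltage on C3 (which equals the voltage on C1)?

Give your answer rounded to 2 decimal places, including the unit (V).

Answer: 4.67 V

Derivation:
Initial: C1(3μF, Q=14μC, V=4.67V), C2(5μF, Q=4μC, V=0.80V), C3(3μF, Q=14μC, V=4.67V)
Op 1: CLOSE 3-1: Q_total=28.00, C_total=6.00, V=4.67; Q3=14.00, Q1=14.00; dissipated=0.000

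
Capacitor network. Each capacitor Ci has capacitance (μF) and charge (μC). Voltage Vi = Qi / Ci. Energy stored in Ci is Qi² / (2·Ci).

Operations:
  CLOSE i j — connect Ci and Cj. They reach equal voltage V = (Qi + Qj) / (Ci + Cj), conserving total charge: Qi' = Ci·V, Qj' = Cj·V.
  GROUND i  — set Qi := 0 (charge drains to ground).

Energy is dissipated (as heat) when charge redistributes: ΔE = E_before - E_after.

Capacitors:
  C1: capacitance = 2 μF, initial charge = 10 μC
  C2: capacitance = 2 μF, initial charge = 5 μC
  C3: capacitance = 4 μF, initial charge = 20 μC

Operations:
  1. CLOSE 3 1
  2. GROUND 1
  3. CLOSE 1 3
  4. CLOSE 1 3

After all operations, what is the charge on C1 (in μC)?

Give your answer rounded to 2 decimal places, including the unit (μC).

Initial: C1(2μF, Q=10μC, V=5.00V), C2(2μF, Q=5μC, V=2.50V), C3(4μF, Q=20μC, V=5.00V)
Op 1: CLOSE 3-1: Q_total=30.00, C_total=6.00, V=5.00; Q3=20.00, Q1=10.00; dissipated=0.000
Op 2: GROUND 1: Q1=0; energy lost=25.000
Op 3: CLOSE 1-3: Q_total=20.00, C_total=6.00, V=3.33; Q1=6.67, Q3=13.33; dissipated=16.667
Op 4: CLOSE 1-3: Q_total=20.00, C_total=6.00, V=3.33; Q1=6.67, Q3=13.33; dissipated=0.000
Final charges: Q1=6.67, Q2=5.00, Q3=13.33

Answer: 6.67 μC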